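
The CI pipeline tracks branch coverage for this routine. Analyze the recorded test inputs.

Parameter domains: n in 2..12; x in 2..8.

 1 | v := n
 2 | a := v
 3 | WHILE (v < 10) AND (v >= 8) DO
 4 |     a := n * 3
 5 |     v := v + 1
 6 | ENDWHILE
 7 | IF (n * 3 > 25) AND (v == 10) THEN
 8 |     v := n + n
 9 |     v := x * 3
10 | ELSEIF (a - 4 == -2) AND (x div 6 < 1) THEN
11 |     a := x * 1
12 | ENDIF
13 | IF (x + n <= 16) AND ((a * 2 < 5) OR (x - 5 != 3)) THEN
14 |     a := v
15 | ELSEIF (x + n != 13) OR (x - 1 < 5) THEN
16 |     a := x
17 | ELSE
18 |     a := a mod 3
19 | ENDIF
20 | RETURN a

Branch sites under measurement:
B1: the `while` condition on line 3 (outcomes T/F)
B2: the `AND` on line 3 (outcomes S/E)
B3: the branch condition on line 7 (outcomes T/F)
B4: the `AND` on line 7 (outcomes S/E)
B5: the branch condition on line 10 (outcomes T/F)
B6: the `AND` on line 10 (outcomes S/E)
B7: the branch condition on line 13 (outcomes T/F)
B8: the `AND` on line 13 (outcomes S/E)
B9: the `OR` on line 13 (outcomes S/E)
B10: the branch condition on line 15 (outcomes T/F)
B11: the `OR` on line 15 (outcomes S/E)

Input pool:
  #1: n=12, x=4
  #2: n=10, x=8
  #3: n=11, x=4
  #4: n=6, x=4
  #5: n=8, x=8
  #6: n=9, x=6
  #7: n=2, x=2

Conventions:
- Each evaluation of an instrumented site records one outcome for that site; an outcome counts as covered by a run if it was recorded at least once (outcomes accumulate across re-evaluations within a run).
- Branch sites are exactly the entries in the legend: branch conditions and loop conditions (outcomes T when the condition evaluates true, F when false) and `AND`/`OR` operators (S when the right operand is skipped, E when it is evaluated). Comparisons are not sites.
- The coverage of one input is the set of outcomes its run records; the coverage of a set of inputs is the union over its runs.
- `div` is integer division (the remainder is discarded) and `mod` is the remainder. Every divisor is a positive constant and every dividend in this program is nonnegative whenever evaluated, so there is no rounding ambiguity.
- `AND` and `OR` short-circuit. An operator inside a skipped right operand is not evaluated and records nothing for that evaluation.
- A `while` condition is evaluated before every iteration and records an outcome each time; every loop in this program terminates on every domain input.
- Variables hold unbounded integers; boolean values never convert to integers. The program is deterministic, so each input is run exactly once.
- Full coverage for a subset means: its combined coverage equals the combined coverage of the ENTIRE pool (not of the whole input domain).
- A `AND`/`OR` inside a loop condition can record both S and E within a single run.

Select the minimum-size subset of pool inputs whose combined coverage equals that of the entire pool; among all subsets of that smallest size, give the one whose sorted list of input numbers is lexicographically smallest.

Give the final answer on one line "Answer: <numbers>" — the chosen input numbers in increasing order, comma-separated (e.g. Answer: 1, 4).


#1 (n=12, x=4) -> B2->S, B1->F, B4->E, B3->F, B6->S, B5->F, B8->E, B9->E, B7->T; covered: B1=F, B2=S, B3=F, B4=E, B5=F, B6=S, B7=T, B8=E, B9=E
#2 (n=10, x=8) -> B2->S, B1->F, B4->E, B3->T, B8->S, B7->F, B11->S, B10->T; covered: B1=F, B2=S, B3=T, B4=E, B7=F, B8=S, B10=T, B11=S
#3 (n=11, x=4) -> B2->S, B1->F, B4->E, B3->F, B6->S, B5->F, B8->E, B9->E, B7->T; covered: B1=F, B2=S, B3=F, B4=E, B5=F, B6=S, B7=T, B8=E, B9=E
#4 (n=6, x=4) -> B2->E, B1->F, B4->S, B3->F, B6->S, B5->F, B8->E, B9->E, B7->T; covered: B1=F, B2=E, B3=F, B4=S, B5=F, B6=S, B7=T, B8=E, B9=E
#5 (n=8, x=8) -> B2->E, B1->T, B2->E, B1->T, B2->S, B1->F, B4->S, B3->F, B6->S, B5->F, B8->E, B9->E, B7->F, B11->S, ...; covered: B1=T, B1=F, B2=S, B2=E, B3=F, B4=S, B5=F, B6=S, B7=F, B8=E, B9=E, B10=T, B11=S
#6 (n=9, x=6) -> B2->E, B1->T, B2->S, B1->F, B4->E, B3->T, B8->E, B9->E, B7->T; covered: B1=T, B1=F, B2=S, B2=E, B3=T, B4=E, B7=T, B8=E, B9=E
#7 (n=2, x=2) -> B2->E, B1->F, B4->S, B3->F, B6->E, B5->T, B8->E, B9->S, B7->T; covered: B1=F, B2=E, B3=F, B4=S, B5=T, B6=E, B7=T, B8=E, B9=S
pool-wide coverage (20 outcomes): B1=T, B1=F, B2=S, B2=E, B3=T, B3=F, B4=S, B4=E, B5=T, B5=F, B6=S, B6=E, B7=T, B7=F, B8=S, B8=E, B9=S, B9=E, B10=T, B11=S
checked all size-1 subsets: none covers 20 outcomes (max 13/20)
checked all size-2 subsets: none covers 20 outcomes (max 17/20)
the canonical winner is {2, 5, 7}: size 3, full 20-outcome coverage, earliest index list among size-3 covers
Answer: 2, 5, 7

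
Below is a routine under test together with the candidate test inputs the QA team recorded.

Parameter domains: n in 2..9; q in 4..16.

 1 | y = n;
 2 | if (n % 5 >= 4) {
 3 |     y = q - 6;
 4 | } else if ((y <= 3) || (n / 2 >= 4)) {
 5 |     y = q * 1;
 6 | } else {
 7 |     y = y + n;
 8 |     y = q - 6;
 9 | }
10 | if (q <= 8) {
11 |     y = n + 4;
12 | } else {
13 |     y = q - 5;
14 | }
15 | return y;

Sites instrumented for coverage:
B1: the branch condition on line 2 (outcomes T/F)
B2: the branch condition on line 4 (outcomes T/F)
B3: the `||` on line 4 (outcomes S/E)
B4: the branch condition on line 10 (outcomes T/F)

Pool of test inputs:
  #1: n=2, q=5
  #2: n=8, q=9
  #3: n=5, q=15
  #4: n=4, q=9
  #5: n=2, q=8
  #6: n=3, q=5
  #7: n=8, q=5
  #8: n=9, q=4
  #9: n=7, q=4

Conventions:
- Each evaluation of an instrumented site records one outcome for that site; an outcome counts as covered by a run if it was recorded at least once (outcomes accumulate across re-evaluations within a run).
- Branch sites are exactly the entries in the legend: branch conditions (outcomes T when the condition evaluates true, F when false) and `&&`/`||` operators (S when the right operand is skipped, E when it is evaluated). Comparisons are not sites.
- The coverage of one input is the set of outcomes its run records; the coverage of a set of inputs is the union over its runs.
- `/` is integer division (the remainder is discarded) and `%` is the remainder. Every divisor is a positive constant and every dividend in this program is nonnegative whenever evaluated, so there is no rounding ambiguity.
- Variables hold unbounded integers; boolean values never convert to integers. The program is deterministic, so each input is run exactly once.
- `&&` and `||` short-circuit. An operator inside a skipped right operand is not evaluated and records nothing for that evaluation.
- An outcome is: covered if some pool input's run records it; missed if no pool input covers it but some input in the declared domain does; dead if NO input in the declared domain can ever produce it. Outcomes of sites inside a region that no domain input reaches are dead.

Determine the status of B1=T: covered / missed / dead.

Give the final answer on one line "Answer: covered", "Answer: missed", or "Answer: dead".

B1=T is recorded by pool input(s) 4, 8 -> covered

Answer: covered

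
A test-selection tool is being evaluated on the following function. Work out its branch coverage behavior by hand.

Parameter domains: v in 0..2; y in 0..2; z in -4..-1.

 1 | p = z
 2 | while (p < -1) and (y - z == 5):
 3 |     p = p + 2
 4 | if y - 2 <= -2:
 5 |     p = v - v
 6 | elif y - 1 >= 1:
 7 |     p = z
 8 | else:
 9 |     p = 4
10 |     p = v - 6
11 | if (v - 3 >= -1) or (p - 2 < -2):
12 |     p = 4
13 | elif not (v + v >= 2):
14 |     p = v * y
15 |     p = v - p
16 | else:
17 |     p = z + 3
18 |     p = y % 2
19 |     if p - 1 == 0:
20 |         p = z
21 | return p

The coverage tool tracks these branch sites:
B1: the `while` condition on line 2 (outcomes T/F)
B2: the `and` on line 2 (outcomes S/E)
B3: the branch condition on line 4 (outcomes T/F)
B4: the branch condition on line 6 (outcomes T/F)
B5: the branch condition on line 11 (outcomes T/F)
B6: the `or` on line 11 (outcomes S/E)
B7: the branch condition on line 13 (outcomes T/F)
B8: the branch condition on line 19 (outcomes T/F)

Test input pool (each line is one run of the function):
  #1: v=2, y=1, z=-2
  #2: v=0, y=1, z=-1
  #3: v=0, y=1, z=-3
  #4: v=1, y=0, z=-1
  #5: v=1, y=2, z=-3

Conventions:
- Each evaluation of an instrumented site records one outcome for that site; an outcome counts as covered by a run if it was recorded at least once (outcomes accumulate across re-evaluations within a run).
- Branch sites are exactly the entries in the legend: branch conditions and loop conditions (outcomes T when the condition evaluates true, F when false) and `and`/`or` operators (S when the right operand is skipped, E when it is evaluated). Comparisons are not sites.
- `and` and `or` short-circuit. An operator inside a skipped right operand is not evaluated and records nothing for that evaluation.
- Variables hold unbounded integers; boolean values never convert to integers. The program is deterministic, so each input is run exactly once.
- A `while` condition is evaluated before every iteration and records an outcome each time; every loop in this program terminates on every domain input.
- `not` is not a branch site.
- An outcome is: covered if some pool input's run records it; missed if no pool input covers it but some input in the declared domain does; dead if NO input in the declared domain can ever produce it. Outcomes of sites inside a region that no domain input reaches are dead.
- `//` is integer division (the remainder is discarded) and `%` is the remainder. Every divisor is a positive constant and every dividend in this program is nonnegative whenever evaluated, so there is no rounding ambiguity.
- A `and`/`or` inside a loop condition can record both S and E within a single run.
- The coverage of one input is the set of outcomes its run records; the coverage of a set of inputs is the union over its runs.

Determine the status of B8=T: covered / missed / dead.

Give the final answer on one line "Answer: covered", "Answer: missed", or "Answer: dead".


no pool input records B8=T
checking all 36 inputs in the declared domain: B8=T is never recorded -> dead
Answer: dead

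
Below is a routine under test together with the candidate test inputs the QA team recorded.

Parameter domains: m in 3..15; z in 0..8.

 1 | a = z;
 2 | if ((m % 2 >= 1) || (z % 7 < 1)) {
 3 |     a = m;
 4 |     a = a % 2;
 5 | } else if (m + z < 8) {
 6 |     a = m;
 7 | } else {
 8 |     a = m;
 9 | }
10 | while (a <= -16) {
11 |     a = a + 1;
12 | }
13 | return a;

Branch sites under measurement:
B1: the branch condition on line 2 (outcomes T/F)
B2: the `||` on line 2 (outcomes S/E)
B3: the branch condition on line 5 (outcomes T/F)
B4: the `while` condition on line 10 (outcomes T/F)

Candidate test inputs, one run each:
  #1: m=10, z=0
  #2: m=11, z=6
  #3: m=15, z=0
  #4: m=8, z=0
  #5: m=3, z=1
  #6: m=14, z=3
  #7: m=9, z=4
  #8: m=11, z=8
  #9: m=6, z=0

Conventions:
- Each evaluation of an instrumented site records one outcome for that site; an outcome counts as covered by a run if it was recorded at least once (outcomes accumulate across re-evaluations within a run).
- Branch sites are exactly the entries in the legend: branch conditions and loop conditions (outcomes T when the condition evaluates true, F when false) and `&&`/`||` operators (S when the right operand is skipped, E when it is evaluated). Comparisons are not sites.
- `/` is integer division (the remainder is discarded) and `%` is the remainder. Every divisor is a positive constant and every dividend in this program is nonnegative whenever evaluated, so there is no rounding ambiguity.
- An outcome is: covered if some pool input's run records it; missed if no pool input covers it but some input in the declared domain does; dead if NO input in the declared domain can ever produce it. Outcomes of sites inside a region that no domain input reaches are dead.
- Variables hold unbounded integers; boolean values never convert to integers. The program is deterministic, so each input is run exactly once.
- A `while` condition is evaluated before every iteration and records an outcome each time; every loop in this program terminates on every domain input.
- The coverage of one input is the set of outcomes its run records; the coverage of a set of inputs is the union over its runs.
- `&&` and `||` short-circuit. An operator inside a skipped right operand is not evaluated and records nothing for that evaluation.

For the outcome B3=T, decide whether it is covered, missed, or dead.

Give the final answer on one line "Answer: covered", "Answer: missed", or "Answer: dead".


no pool input records B3=T
but domain input (m=4, z=1) does record it -> reachable, so missed
Answer: missed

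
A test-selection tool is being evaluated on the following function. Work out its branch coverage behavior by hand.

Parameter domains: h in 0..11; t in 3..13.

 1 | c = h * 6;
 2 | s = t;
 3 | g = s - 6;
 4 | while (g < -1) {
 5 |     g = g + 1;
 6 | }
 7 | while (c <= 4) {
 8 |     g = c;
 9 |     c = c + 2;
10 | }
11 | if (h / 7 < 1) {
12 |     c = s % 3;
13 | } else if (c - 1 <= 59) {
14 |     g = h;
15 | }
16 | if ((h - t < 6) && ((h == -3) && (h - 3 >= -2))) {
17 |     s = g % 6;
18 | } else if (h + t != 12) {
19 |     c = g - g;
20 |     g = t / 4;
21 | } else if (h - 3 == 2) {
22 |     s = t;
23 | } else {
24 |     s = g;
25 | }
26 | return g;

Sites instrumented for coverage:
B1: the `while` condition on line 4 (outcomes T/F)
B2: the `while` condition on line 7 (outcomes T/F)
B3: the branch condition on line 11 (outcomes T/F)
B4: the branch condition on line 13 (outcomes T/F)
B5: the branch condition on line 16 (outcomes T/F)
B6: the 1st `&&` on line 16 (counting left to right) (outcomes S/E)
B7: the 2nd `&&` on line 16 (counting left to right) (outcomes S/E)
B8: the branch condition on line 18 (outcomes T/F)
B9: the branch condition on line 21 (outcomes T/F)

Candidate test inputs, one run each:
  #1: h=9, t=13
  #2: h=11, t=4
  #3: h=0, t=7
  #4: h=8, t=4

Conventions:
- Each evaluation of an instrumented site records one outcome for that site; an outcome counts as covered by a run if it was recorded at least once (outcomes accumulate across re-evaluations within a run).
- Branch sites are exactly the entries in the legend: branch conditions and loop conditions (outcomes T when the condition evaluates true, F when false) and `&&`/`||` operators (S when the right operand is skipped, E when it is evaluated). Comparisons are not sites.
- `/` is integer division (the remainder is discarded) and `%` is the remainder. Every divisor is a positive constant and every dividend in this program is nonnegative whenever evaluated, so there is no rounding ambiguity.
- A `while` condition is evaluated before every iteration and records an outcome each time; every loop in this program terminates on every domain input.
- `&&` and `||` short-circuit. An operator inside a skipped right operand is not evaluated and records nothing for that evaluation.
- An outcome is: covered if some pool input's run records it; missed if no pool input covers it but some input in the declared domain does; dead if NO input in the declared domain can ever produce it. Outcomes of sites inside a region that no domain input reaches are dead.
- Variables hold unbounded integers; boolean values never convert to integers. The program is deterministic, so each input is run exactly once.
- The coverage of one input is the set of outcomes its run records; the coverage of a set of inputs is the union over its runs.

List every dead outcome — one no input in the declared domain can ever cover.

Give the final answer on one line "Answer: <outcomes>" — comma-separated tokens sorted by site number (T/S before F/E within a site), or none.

sweeping the full domain (132 inputs) for each outcome:
  B5=T: zero occurrences over every domain input -> dead
  B7=E: zero occurrences over every domain input -> dead
  reachable outcomes have witnesses, e.g. B1=T (e.g. h=0, t=3), B1=F (e.g. h=0, t=3), B2=T (e.g. h=0, t=3), B2=F (e.g. h=0, t=3)

Answer: B5=T, B7=E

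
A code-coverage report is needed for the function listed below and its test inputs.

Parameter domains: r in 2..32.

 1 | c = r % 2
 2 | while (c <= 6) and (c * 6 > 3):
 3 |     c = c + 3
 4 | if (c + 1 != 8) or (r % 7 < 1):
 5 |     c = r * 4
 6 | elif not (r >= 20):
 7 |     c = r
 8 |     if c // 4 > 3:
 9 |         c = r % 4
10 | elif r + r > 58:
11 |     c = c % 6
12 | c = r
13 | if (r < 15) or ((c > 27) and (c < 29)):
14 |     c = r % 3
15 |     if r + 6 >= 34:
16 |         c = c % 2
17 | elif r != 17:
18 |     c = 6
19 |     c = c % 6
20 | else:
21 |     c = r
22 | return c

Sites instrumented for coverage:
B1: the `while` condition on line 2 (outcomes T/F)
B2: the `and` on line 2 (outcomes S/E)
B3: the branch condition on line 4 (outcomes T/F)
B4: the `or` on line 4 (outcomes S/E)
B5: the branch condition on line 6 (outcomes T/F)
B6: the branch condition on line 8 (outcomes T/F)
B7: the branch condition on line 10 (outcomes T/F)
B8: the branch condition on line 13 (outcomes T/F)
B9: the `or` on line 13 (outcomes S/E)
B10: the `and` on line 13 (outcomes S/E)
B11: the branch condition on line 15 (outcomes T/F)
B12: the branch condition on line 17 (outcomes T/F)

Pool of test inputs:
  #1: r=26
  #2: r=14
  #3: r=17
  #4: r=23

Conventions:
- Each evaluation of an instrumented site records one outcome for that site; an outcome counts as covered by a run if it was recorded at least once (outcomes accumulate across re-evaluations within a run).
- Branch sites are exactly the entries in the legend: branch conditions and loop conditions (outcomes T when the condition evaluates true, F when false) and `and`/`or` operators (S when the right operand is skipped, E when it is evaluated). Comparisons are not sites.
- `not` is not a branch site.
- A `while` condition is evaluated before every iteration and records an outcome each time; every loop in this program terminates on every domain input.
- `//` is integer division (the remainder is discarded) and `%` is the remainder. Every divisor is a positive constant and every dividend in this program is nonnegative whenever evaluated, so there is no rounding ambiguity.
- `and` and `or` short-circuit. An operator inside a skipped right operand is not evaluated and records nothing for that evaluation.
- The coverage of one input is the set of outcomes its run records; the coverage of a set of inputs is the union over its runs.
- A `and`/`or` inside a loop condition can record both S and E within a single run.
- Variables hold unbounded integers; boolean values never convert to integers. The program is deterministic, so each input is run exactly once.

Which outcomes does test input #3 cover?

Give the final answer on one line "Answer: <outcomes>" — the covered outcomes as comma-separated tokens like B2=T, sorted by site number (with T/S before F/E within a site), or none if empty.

Event log for input #3 (r=17):
  B2->E, B1->T, B2->E, B1->T, B2->S, B1->F, B4->E, B3->F, B5->T, B6->T
  B9->E, B10->S, B8->F, B12->F
as a set, this run covers: B1=T, B1=F, B2=S, B2=E, B3=F, B4=E, B5=T, B6=T, B8=F, B9=E, B10=S, B12=F

Answer: B1=T, B1=F, B2=S, B2=E, B3=F, B4=E, B5=T, B6=T, B8=F, B9=E, B10=S, B12=F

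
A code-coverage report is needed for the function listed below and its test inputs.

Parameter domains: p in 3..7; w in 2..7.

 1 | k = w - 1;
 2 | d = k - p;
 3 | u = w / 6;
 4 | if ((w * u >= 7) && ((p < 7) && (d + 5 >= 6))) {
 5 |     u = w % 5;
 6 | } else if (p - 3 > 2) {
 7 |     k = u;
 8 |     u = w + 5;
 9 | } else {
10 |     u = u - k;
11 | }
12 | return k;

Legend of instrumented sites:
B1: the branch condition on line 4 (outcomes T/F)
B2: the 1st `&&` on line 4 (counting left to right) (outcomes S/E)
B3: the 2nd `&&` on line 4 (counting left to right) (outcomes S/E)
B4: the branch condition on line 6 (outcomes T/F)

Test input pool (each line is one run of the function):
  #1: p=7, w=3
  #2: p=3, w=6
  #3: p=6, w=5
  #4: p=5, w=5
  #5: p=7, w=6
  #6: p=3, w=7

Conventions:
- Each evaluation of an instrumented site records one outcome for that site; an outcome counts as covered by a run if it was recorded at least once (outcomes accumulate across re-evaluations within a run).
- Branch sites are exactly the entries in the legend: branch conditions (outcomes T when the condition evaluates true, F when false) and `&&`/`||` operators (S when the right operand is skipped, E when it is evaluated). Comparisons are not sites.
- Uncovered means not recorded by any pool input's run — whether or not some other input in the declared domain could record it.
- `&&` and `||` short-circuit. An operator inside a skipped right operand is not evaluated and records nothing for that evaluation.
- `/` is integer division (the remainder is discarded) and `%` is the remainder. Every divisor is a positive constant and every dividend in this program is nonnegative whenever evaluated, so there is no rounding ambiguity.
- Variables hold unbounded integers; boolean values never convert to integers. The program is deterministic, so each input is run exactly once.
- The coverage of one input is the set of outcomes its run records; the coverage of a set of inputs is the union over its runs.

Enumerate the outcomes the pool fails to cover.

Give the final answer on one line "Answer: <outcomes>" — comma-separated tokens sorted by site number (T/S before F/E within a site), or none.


run #1 (p=7, w=3) runs B2->S, B1->F, B4->T; records B1=F, B2=S, B4=T
run #2 (p=3, w=6) runs B2->S, B1->F, B4->F; records B1=F, B2=S, B4=F
run #3 (p=6, w=5) runs B2->S, B1->F, B4->T; records B1=F, B2=S, B4=T
run #4 (p=5, w=5) runs B2->S, B1->F, B4->F; records B1=F, B2=S, B4=F
run #5 (p=7, w=6) runs B2->S, B1->F, B4->T; records B1=F, B2=S, B4=T
run #6 (p=3, w=7) runs B2->E, B3->E, B1->T; records B1=T, B2=E, B3=E
union over the pool: B1=T, B1=F, B2=S, B2=E, B3=E, B4=T, B4=F
uncovered (1 of 8): B3=S
Answer: B3=S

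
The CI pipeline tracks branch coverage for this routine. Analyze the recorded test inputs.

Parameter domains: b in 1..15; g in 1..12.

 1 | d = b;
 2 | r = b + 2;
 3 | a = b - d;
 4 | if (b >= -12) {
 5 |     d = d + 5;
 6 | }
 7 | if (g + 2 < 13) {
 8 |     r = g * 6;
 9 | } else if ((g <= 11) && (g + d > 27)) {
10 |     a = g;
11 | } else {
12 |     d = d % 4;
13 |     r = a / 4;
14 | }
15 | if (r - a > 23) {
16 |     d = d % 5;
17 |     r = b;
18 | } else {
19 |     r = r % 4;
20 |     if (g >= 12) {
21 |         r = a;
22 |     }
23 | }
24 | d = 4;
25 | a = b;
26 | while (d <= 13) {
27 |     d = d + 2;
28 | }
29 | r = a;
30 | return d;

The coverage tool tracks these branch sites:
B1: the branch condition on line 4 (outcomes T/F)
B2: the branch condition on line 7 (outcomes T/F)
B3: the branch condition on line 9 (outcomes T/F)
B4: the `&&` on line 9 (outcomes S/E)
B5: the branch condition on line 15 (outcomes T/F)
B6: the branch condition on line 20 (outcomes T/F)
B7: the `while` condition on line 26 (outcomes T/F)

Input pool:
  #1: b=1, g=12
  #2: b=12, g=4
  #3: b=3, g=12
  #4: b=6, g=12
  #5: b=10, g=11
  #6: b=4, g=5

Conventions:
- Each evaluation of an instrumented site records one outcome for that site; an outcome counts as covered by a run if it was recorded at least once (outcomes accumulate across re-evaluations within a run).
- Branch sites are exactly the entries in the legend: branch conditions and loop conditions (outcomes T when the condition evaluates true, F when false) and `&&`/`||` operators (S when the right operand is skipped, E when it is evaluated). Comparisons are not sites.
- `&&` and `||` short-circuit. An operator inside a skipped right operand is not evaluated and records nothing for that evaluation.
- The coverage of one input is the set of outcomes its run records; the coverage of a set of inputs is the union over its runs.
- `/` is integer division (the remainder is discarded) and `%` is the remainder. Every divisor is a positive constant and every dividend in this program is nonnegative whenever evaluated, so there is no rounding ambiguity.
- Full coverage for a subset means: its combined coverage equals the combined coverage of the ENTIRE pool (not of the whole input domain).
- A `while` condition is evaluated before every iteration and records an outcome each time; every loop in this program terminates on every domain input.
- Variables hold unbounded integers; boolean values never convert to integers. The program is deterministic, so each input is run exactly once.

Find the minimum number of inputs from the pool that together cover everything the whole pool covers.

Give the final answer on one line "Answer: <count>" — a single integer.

input #1 (b=1, g=12): covers B1=T, B2=F, B3=F, B4=S, B5=F, B6=T, B7=T, B7=F
input #2 (b=12, g=4): covers B1=T, B2=T, B5=T, B7=T, B7=F
input #3 (b=3, g=12): covers B1=T, B2=F, B3=F, B4=S, B5=F, B6=T, B7=T, B7=F
input #4 (b=6, g=12): covers B1=T, B2=F, B3=F, B4=S, B5=F, B6=T, B7=T, B7=F
input #5 (b=10, g=11): covers B1=T, B2=F, B3=F, B4=E, B5=F, B6=F, B7=T, B7=F
input #6 (b=4, g=5): covers B1=T, B2=T, B5=T, B7=T, B7=F
pool-wide coverage (12 outcomes): B1=T, B2=T, B2=F, B3=F, B4=S, B4=E, B5=T, B5=F, B6=T, B6=F, B7=T, B7=F
checked all size-1 subsets: none covers 12 outcomes (max 8/12)
checked all size-2 subsets: none covers 12 outcomes (max 10/12)
at size 3, {1, 2, 5} reaches all 12 outcomes; every lexicographically earlier size-3 subset fails

Answer: 3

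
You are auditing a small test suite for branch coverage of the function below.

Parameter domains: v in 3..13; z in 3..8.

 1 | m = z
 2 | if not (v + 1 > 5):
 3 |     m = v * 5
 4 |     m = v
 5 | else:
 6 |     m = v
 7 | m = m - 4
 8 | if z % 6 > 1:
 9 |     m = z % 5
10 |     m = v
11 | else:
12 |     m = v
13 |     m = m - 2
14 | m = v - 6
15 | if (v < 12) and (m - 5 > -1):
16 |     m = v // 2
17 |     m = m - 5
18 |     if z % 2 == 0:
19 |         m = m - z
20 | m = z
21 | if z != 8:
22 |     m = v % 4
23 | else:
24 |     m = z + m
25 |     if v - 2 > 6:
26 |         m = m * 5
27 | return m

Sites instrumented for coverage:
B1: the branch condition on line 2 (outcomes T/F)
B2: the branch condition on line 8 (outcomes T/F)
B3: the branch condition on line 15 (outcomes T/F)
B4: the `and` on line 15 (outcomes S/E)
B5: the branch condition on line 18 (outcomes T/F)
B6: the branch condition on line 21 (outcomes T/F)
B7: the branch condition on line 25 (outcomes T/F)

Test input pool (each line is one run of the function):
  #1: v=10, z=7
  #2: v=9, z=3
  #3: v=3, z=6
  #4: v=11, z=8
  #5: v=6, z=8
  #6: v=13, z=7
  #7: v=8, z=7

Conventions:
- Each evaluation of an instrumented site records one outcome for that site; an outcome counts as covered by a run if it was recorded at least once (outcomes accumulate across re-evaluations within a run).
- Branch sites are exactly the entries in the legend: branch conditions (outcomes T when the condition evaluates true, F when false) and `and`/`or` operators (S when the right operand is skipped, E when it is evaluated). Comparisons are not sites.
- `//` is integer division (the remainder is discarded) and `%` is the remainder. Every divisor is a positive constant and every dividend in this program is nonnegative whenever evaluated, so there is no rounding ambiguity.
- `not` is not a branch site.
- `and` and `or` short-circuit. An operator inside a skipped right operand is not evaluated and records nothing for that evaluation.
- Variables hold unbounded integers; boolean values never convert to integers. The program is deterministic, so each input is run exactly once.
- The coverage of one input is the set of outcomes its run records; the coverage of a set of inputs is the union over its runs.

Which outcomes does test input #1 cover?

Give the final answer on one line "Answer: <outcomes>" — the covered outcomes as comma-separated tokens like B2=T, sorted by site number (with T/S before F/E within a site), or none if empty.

Tracing the run of input #1 (v=10, z=7):
  B1->F, B2->F, B4->E, B3->F, B6->T
deduplicating events, the covered set is: B1=F, B2=F, B3=F, B4=E, B6=T

Answer: B1=F, B2=F, B3=F, B4=E, B6=T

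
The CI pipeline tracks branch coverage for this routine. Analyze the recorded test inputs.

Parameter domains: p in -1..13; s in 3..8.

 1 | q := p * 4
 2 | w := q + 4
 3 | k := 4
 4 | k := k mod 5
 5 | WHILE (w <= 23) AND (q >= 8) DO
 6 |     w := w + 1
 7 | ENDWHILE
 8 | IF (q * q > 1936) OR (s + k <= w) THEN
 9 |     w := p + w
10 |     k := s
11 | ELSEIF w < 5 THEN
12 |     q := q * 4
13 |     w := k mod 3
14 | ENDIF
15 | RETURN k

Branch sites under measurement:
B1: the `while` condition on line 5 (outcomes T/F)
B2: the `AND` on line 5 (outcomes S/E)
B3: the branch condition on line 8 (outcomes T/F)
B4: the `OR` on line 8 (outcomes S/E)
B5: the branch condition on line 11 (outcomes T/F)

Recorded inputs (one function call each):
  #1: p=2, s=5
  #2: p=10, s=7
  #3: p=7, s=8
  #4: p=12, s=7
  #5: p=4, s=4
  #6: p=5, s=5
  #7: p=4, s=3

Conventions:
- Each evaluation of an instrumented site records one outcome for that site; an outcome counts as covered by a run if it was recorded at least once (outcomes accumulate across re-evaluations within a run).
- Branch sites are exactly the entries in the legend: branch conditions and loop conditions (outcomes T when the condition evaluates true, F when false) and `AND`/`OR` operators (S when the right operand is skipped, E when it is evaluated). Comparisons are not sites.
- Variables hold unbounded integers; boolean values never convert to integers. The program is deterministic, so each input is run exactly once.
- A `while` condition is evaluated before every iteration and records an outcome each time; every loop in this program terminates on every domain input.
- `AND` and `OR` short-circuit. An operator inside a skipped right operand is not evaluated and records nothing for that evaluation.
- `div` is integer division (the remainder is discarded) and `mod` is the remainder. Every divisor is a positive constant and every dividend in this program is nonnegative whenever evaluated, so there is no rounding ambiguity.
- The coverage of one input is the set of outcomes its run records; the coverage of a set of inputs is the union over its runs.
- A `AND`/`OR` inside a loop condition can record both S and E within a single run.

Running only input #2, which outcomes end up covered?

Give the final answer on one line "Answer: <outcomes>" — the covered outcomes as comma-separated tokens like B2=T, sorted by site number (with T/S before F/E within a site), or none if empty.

Running input #2 (p=10, s=7), event by event:
  B2->S, B1->F, B4->E, B3->T
distinct outcomes covered: B1=F, B2=S, B3=T, B4=E

Answer: B1=F, B2=S, B3=T, B4=E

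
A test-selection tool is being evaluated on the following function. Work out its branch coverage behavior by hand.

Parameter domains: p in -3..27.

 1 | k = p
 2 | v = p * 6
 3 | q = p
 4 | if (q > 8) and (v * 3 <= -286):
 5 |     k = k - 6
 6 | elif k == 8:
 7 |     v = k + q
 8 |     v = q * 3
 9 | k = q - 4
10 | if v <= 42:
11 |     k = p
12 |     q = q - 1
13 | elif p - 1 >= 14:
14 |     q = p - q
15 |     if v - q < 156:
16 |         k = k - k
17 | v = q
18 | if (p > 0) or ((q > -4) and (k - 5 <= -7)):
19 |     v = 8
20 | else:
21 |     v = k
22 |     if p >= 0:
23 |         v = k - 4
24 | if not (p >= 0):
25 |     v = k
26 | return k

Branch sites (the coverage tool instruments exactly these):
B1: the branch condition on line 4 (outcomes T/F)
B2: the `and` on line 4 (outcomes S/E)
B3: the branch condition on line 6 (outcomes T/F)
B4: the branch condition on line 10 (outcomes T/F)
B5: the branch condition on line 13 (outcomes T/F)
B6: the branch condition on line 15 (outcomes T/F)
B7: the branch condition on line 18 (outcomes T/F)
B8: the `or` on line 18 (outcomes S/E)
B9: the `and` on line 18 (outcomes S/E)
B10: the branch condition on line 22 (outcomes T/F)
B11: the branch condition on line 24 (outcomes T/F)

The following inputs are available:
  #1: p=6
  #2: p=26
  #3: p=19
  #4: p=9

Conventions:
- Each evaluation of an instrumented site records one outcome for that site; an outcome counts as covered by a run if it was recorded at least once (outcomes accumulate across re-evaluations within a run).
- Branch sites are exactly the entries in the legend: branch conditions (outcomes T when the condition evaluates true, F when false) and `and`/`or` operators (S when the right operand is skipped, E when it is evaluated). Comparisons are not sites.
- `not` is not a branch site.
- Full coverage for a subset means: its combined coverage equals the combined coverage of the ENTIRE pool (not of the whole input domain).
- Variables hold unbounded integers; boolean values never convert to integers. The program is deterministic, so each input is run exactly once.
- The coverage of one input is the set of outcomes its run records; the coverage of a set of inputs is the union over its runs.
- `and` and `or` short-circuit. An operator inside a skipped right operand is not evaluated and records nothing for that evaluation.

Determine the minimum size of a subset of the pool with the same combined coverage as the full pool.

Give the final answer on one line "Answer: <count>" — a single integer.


input #1, p=6: events B2->S, B1->F, B3->F, B4->T, B8->S, B7->T, B11->F; outcomes B1=F, B2=S, B3=F, B4=T, B7=T, B8=S, B11=F
input #2, p=26: events B2->E, B1->F, B3->F, B4->F, B5->T, B6->F, B8->S, B7->T, B11->F; outcomes B1=F, B2=E, B3=F, B4=F, B5=T, B6=F, B7=T, B8=S, B11=F
input #3, p=19: events B2->E, B1->F, B3->F, B4->F, B5->T, B6->T, B8->S, B7->T, B11->F; outcomes B1=F, B2=E, B3=F, B4=F, B5=T, B6=T, B7=T, B8=S, B11=F
input #4, p=9: events B2->E, B1->F, B3->F, B4->F, B5->F, B8->S, B7->T, B11->F; outcomes B1=F, B2=E, B3=F, B4=F, B5=F, B7=T, B8=S, B11=F
pool-wide coverage (13 outcomes): B1=F, B2=S, B2=E, B3=F, B4=T, B4=F, B5=T, B5=F, B6=T, B6=F, B7=T, B8=S, B11=F
no size-1 subset reaches all 13 outcomes (best union: 9/13)
no size-2 subset reaches all 13 outcomes (best union: 11/13)
no size-3 subset reaches all 13 outcomes (best union: 12/13)
inputs {1, 2, 3, 4} (size 4) cover everything; no size-4 subset with a lexicographically smaller index list covers all 13
Answer: 4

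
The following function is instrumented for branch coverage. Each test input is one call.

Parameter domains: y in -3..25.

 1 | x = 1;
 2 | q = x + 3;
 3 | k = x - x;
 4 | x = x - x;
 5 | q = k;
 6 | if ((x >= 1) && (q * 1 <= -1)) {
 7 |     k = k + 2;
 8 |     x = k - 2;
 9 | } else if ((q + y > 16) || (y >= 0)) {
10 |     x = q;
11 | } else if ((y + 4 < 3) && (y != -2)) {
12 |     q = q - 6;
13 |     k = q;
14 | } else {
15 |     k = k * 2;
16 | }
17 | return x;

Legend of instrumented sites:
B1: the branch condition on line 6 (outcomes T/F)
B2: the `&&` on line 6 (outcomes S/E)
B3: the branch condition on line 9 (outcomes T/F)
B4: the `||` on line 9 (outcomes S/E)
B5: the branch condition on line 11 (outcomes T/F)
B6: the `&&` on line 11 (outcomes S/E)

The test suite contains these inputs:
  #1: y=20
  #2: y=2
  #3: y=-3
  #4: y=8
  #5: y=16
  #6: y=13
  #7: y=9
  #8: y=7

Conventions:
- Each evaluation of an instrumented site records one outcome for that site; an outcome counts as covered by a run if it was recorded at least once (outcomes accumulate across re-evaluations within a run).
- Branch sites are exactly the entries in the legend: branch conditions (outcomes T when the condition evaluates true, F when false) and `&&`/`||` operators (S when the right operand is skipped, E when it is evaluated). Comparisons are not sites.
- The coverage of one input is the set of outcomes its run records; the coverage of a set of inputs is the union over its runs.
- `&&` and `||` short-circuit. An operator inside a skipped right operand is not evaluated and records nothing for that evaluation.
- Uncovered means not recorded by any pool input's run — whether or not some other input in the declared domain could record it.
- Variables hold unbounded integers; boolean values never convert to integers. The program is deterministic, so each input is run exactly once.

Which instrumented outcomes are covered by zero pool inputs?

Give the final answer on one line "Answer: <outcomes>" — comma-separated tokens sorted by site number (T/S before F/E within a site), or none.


input #1 (y=20): events B2->S, B1->F, B4->S, B3->T; covers B1=F, B2=S, B3=T, B4=S
input #2 (y=2): events B2->S, B1->F, B4->E, B3->T; covers B1=F, B2=S, B3=T, B4=E
input #3 (y=-3): events B2->S, B1->F, B4->E, B3->F, B6->E, B5->T; covers B1=F, B2=S, B3=F, B4=E, B5=T, B6=E
input #4 (y=8): events B2->S, B1->F, B4->E, B3->T; covers B1=F, B2=S, B3=T, B4=E
input #5 (y=16): events B2->S, B1->F, B4->E, B3->T; covers B1=F, B2=S, B3=T, B4=E
input #6 (y=13): events B2->S, B1->F, B4->E, B3->T; covers B1=F, B2=S, B3=T, B4=E
input #7 (y=9): events B2->S, B1->F, B4->E, B3->T; covers B1=F, B2=S, B3=T, B4=E
input #8 (y=7): events B2->S, B1->F, B4->E, B3->T; covers B1=F, B2=S, B3=T, B4=E
union over the pool: B1=F, B2=S, B3=T, B3=F, B4=S, B4=E, B5=T, B6=E
uncovered (4 of 12): B1=T, B2=E, B5=F, B6=S
Answer: B1=T, B2=E, B5=F, B6=S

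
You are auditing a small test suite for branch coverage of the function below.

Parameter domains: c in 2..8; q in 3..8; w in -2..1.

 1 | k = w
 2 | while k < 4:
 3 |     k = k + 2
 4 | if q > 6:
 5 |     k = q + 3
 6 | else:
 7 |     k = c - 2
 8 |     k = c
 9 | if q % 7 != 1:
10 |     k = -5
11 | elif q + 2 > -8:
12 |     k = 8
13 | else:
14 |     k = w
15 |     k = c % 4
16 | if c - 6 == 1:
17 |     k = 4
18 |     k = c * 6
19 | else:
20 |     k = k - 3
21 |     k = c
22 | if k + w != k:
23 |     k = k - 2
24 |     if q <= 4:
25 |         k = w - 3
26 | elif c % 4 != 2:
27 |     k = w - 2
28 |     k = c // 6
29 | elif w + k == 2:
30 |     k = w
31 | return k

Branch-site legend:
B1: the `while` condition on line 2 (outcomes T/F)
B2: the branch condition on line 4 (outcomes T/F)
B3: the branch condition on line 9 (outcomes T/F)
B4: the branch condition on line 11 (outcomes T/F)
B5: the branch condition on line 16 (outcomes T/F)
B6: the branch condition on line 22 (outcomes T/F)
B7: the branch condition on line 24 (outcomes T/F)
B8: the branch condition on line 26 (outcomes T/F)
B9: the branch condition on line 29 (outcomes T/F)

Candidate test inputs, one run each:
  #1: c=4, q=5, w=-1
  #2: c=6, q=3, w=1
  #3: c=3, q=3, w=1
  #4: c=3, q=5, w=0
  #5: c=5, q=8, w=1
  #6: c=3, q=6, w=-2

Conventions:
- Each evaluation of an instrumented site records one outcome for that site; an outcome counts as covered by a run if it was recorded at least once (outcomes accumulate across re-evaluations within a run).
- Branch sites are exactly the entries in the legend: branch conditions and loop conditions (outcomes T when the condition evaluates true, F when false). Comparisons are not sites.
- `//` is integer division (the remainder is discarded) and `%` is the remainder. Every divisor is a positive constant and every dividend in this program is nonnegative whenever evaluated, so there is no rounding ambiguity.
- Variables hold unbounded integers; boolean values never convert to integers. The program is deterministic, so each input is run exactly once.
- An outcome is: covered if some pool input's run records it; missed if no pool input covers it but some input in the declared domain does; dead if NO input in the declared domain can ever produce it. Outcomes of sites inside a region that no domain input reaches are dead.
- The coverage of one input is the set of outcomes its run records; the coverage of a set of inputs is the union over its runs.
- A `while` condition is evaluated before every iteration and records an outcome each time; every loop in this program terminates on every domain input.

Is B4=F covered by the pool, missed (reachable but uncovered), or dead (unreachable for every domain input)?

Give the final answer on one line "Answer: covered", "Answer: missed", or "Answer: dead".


no pool input records B4=F
checking all 168 inputs in the declared domain: B4=F is never recorded -> dead
Answer: dead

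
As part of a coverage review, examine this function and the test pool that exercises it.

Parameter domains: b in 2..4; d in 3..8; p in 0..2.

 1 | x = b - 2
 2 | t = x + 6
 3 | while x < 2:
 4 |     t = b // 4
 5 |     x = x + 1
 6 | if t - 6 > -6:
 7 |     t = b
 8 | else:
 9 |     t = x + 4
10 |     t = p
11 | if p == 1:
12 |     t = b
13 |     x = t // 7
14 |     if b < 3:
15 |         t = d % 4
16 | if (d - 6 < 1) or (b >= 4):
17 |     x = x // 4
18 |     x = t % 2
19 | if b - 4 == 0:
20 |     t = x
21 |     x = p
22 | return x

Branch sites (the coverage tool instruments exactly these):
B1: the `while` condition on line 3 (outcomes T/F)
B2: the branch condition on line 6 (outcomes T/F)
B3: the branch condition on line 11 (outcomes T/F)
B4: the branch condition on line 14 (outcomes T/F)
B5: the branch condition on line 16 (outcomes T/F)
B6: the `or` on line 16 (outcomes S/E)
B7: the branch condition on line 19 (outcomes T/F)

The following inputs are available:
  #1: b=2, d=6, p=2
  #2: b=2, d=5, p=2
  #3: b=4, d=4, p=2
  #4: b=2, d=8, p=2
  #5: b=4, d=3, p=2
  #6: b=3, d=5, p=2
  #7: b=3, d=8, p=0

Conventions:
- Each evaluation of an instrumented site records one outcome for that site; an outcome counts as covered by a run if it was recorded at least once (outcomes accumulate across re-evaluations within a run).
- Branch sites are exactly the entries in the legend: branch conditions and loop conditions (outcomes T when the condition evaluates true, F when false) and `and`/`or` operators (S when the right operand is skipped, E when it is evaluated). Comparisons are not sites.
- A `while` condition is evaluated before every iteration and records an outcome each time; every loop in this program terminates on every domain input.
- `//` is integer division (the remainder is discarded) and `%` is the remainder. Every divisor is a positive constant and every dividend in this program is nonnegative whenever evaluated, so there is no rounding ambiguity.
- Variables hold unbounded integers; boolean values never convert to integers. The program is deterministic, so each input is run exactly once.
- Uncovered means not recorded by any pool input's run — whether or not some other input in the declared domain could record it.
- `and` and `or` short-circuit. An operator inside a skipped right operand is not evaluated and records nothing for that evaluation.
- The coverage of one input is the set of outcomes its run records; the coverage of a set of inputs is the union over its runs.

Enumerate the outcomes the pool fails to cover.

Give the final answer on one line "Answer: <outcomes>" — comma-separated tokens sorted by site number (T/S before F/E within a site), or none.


input #1, b=2, d=6, p=2: outcomes B1=T, B1=F, B2=F, B3=F, B5=T, B6=S, B7=F
input #2, b=2, d=5, p=2: outcomes B1=T, B1=F, B2=F, B3=F, B5=T, B6=S, B7=F
input #3, b=4, d=4, p=2: outcomes B1=F, B2=T, B3=F, B5=T, B6=S, B7=T
input #4, b=2, d=8, p=2: outcomes B1=T, B1=F, B2=F, B3=F, B5=F, B6=E, B7=F
input #5, b=4, d=3, p=2: outcomes B1=F, B2=T, B3=F, B5=T, B6=S, B7=T
input #6, b=3, d=5, p=2: outcomes B1=T, B1=F, B2=F, B3=F, B5=T, B6=S, B7=F
input #7, b=3, d=8, p=0: outcomes B1=T, B1=F, B2=F, B3=F, B5=F, B6=E, B7=F
union over the pool: B1=T, B1=F, B2=T, B2=F, B3=F, B5=T, B5=F, B6=S, B6=E, B7=T, B7=F
uncovered (3 of 14): B3=T, B4=T, B4=F
Answer: B3=T, B4=T, B4=F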